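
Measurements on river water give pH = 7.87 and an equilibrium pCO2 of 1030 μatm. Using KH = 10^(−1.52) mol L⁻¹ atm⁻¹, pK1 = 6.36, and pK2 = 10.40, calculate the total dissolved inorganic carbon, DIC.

DIC = 1.04 mmol/L

[CO2*] = KH · pCO2 = 10^(−1.52) × 1030×10^-6 = 3.111×10^-5 mol/L
α₀ = 1/(1 + K1/[H⁺] + K1K2/[H⁺]²) = 1/(1 + 10^+1.51 + 10^-1.02) = 0.02989
DIC = [CO2*]/α₀ = 3.111×10^-5 / 0.02989 = 1.04 mmol/L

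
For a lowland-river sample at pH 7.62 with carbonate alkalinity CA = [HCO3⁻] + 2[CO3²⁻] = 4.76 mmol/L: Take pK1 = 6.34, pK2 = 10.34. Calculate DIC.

DIC = 5.00 mmol/L

CA = [HCO3⁻] + 2[CO3²⁻] = (α₁ + 2α₂)·DIC
At pH 7.62: [H⁺]/K1 = 10^-1.28 = 0.052481, K2/[H⁺] = 10^-2.72 = 0.0019055
α₁ = 1/(1 + 0.052481 + 0.0019055) = 1/1.0544 = 0.9484; α₂ = α₁·K2/[H⁺] = 0.001807
α₁ + 2α₂ = 0.9520
DIC = CA / (α₁ + 2α₂) = 4.76 / 0.9520 = 5.00 mmol/L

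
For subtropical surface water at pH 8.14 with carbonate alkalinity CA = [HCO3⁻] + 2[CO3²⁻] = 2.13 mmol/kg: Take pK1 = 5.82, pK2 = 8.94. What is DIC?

DIC = 1.88 mmol/kg

CA = [HCO3⁻] + 2[CO3²⁻] = (α₁ + 2α₂)·DIC
At pH 8.14: [H⁺]/K1 = 10^-2.32 = 0.0047863, K2/[H⁺] = 10^-0.80 = 0.15849
α₁ = 1/(1 + 0.0047863 + 0.15849) = 1/1.1633 = 0.8596; α₂ = α₁·K2/[H⁺] = 0.1362
α₁ + 2α₂ = 1.1321
DIC = CA / (α₁ + 2α₂) = 2.13 / 1.1321 = 1.88 mmol/kg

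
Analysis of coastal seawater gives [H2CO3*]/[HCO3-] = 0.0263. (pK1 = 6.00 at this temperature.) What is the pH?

pH = 7.58

From K1 = [H⁺][HCO3-]/[H2CO3*]:  pH = pK1 − log₁₀([H2CO3*]/[HCO3-])
log₁₀(0.0263) = -1.580
pH = 6.00 − (-1.580) = 7.58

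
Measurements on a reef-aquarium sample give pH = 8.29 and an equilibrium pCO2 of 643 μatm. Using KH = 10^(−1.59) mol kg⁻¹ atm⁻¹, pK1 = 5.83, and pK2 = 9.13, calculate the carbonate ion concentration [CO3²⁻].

[CO2*] = KH · pCO2 = 10^(−1.59) × 643×10^-6 = 1.653×10^-5 mol/kg
α₀ = 1/(1 + K1/[H⁺] + K1K2/[H⁺]²) = 1/(1 + 10^+2.46 + 10^+1.62) = 0.003020
DIC = [CO2*]/α₀ = 1.653×10^-5 / 0.003020 = 5.472 mmol/kg
[CO3²⁻] = α₂·DIC; α₂ = 0.1259, so [CO3²⁻] = 0.1259 × 5.472 = 0.689 mmol/kg

[CO3²⁻] = 0.689 mmol/kg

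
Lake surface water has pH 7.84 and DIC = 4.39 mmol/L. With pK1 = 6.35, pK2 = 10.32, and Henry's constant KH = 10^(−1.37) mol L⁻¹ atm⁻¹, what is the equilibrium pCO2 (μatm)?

pCO2 = 3220 μatm

α₀ = 1 / (1 + K1/[H⁺] + K1K2/[H⁺]²) = 1 / (1 + 10^+1.49 + 10^-0.99)
   = 1 / (1 + 30.903 + 0.10233) = 1/32.005 = 0.03124
[CO2*] = α₀ × DIC = 0.03124 × 4.39 = 0.1372 mmol/L
pCO2 = [CO2*]/KH = 1.372×10^-4 / 4.266×10^-2 = 3220 μatm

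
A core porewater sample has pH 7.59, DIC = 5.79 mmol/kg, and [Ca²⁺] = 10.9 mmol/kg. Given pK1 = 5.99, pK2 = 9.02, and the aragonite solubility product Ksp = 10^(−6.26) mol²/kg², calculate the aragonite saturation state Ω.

α₂ = 1 / (1 + [H⁺]/K2 + [H⁺]²/(K1K2)) = 1 / (1 + 10^+1.43 + 10^-0.17)
   = 1 / (1 + 26.915 + 0.67608) = 1/28.591 = 0.03498
[CO3²⁻] = α₂ × DIC = 0.03498 × 5.79 = 0.2025 mmol/kg
Ksp = 10^(−6.26) = 5.495×10^-7
Ω = [Ca²⁺][CO3²⁻]/Ksp = (10.9×10^-3)(2.025×10^-4) / 5.495×10^-7 = 4.02

Ω = 4.02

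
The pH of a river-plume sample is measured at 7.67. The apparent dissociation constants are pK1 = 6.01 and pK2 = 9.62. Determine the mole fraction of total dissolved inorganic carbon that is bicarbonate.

α₁ = 0.968

α₁ = 1 / (1 + [H⁺]/K1 + K2/[H⁺]) = 1 / (1 + 10^-1.66 + 10^-1.95)
   = 1 / (1 + 0.021878 + 0.011220) = 1/1.0331 = 0.9680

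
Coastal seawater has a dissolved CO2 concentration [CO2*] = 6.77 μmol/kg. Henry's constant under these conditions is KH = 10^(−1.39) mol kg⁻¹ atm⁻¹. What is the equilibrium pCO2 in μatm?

pCO2 = 166 μatm

KH = 10^(−1.39) = 4.074×10^-2 mol kg⁻¹ atm⁻¹
pCO2 = [CO2*]/KH = 6.77×10^-6 / 4.074×10^-2 = 1.66×10^-4 atm = 166 μatm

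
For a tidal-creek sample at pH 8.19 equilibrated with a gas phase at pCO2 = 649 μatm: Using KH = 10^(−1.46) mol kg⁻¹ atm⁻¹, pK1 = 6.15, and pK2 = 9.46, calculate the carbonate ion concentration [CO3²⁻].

[CO3²⁻] = 0.133 mmol/kg

[CO2*] = KH · pCO2 = 10^(−1.46) × 649×10^-6 = 2.250×10^-5 mol/kg
α₀ = 1/(1 + K1/[H⁺] + K1K2/[H⁺]²) = 1/(1 + 10^+2.04 + 10^+0.77) = 0.008581
DIC = [CO2*]/α₀ = 2.250×10^-5 / 0.008581 = 2.622 mmol/kg
[CO3²⁻] = α₂·DIC; α₂ = 0.05053, so [CO3²⁻] = 0.05053 × 2.622 = 0.133 mmol/kg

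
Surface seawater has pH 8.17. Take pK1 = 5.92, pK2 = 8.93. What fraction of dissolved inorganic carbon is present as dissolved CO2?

α₀ = 1 / (1 + K1/[H⁺] + K1K2/[H⁺]²) = 1 / (1 + 10^+2.25 + 10^+1.49)
   = 1 / (1 + 177.83 + 30.903) = 1/209.73 = 0.004768

α₀ = 0.00477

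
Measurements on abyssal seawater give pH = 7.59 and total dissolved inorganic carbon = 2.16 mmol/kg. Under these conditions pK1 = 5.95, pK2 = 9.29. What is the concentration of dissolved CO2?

α₀ = 1 / (1 + K1/[H⁺] + K1K2/[H⁺]²) = 1 / (1 + 10^+1.64 + 10^-0.06)
   = 1 / (1 + 43.652 + 0.87096) = 1/45.523 = 0.02197
[CO2*] = α₀ × DIC = 0.02197 × 2.16 = 0.0474 mmol/kg

[CO2*] = 0.0474 mmol/kg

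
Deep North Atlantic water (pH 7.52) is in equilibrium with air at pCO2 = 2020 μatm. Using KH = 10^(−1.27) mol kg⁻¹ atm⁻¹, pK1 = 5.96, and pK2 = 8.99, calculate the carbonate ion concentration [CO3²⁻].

[CO3²⁻] = 0.133 mmol/kg

[CO2*] = KH · pCO2 = 10^(−1.27) × 2020×10^-6 = 1.085×10^-4 mol/kg
α₀ = 1/(1 + K1/[H⁺] + K1K2/[H⁺]²) = 1/(1 + 10^+1.56 + 10^+0.09) = 0.02595
DIC = [CO2*]/α₀ = 1.085×10^-4 / 0.02595 = 4.181 mmol/kg
[CO3²⁻] = α₂·DIC; α₂ = 0.03192, so [CO3²⁻] = 0.03192 × 4.181 = 0.133 mmol/kg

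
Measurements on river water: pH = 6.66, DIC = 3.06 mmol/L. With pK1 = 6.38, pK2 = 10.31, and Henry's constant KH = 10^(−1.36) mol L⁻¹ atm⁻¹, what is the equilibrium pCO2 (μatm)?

α₀ = 1 / (1 + K1/[H⁺] + K1K2/[H⁺]²) = 1 / (1 + 10^+0.28 + 10^-3.37)
   = 1 / (1 + 1.9055 + 0.00042658) = 1/2.9059 = 0.3441
[CO2*] = α₀ × DIC = 0.3441 × 3.06 = 1.053 mmol/L
pCO2 = [CO2*]/KH = 1.053×10^-3 / 4.365×10^-2 = 2.41×10^4 μatm

pCO2 = 2.41×10^4 μatm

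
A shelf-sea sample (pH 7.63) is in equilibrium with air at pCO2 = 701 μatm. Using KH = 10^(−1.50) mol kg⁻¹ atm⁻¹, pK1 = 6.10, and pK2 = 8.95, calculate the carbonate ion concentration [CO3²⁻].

[CO2*] = KH · pCO2 = 10^(−1.50) × 701×10^-6 = 2.217×10^-5 mol/kg
α₀ = 1/(1 + K1/[H⁺] + K1K2/[H⁺]²) = 1/(1 + 10^+1.53 + 10^+0.21) = 0.02739
DIC = [CO2*]/α₀ = 2.217×10^-5 / 0.02739 = 0.8093 mmol/kg
[CO3²⁻] = α₂·DIC; α₂ = 0.04443, so [CO3²⁻] = 0.04443 × 0.8093 = 0.0360 mmol/kg

[CO3²⁻] = 0.0360 mmol/kg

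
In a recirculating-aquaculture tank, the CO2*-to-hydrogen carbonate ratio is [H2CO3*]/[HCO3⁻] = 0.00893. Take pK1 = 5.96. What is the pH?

pH = 8.01

From K1 = [H⁺][HCO3⁻]/[H2CO3*]:  pH = pK1 − log₁₀([H2CO3*]/[HCO3⁻])
log₁₀(0.00893) = -2.049
pH = 5.96 − (-2.049) = 8.01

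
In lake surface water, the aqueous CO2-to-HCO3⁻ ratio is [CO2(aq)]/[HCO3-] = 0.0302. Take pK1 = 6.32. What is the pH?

From K1 = [H⁺][HCO3-]/[CO2(aq)]:  pH = pK1 − log₁₀([CO2(aq)]/[HCO3-])
log₁₀(0.0302) = -1.520
pH = 6.32 − (-1.520) = 7.84

pH = 7.84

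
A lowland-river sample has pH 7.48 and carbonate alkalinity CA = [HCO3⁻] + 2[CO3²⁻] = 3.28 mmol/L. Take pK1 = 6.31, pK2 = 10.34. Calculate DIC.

DIC = 3.50 mmol/L

CA = [HCO3⁻] + 2[CO3²⁻] = (α₁ + 2α₂)·DIC
At pH 7.48: [H⁺]/K1 = 10^-1.17 = 0.067608, K2/[H⁺] = 10^-2.86 = 0.0013804
α₁ = 1/(1 + 0.067608 + 0.0013804) = 1/1.0690 = 0.9355; α₂ = α₁·K2/[H⁺] = 0.001291
α₁ + 2α₂ = 0.9380
DIC = CA / (α₁ + 2α₂) = 3.28 / 0.9380 = 3.50 mmol/L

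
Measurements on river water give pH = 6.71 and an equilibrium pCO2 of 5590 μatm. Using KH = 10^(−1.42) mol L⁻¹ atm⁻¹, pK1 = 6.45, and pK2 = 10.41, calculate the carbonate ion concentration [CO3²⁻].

[CO3²⁻] = 0.0772 μmol/L

[CO2*] = KH · pCO2 = 10^(−1.42) × 5590×10^-6 = 2.125×10^-4 mol/L
α₀ = 1/(1 + K1/[H⁺] + K1K2/[H⁺]²) = 1/(1 + 10^+0.26 + 10^-3.44) = 0.3546
DIC = [CO2*]/α₀ = 2.125×10^-4 / 0.3546 = 0.5993 mmol/L
[CO3²⁻] = α₂·DIC; α₂ = 0.0001287, so [CO3²⁻] = 0.0001287 × 0.5993 = 7.72×10^-5 mmol/L = 0.0772 μmol/L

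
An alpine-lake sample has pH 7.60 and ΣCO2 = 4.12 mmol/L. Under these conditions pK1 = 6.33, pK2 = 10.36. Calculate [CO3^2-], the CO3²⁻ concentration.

α₂ = 1 / (1 + [H⁺]/K2 + [H⁺]²/(K1K2)) = 1 / (1 + 10^+2.76 + 10^+1.49)
   = 1 / (1 + 575.44 + 30.903) = 1/607.34 = 0.001647
[CO3²⁻] = α₂ × DIC = 0.001647 × 4.12 = 0.00678 mmol/L = 6.78 μmol/L

[CO3²⁻] = 6.78 μmol/L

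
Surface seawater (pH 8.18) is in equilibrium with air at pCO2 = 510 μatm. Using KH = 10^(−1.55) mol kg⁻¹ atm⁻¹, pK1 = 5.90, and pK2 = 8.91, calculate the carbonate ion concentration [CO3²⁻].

[CO3²⁻] = 0.510 mmol/kg

[CO2*] = KH · pCO2 = 10^(−1.55) × 510×10^-6 = 1.437×10^-5 mol/kg
α₀ = 1/(1 + K1/[H⁺] + K1K2/[H⁺]²) = 1/(1 + 10^+2.28 + 10^+1.55) = 0.004405
DIC = [CO2*]/α₀ = 1.437×10^-5 / 0.004405 = 3.263 mmol/kg
[CO3²⁻] = α₂·DIC; α₂ = 0.1563, so [CO3²⁻] = 0.1563 × 3.263 = 0.510 mmol/kg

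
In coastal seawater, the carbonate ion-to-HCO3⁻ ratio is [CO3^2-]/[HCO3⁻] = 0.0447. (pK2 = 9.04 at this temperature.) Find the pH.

From K2 = [H⁺][CO3^2-]/[HCO3⁻]:  pH = pK2 + log₁₀([CO3^2-]/[HCO3⁻])
log₁₀(0.0447) = -1.350
pH = 9.04 + (-1.350) = 7.69

pH = 7.69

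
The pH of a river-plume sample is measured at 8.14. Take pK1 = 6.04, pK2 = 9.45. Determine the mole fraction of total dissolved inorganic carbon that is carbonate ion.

α₂ = 0.0463

α₂ = 1 / (1 + [H⁺]/K2 + [H⁺]²/(K1K2)) = 1 / (1 + 10^+1.31 + 10^-0.79)
   = 1 / (1 + 20.417 + 0.16218) = 1/21.580 = 0.04634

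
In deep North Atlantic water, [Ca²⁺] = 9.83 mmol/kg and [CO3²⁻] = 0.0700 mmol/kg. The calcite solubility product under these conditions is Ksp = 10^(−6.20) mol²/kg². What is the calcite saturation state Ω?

Ksp = 10^(−6.20) = 6.310×10^-7
Ω = [Ca²⁺][CO3²⁻]/Ksp = (9.83×10^-3)(0.0700×10^-3) / 6.310×10^-7 = 1.09

Ω = 1.09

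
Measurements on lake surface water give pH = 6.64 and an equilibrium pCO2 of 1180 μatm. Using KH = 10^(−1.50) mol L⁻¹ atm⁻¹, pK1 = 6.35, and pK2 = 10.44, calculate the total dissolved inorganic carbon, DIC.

DIC = 0.110 mmol/L

[CO2*] = KH · pCO2 = 10^(−1.50) × 1180×10^-6 = 3.731×10^-5 mol/L
α₀ = 1/(1 + K1/[H⁺] + K1K2/[H⁺]²) = 1/(1 + 10^+0.29 + 10^-3.51) = 0.3390
DIC = [CO2*]/α₀ = 3.731×10^-5 / 0.3390 = 0.110 mmol/L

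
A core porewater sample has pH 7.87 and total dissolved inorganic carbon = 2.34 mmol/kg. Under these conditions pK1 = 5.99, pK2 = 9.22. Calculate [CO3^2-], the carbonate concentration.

α₂ = 1 / (1 + [H⁺]/K2 + [H⁺]²/(K1K2)) = 1 / (1 + 10^+1.35 + 10^-0.53)
   = 1 / (1 + 22.387 + 0.29512) = 1/23.682 = 0.04223
[CO3²⁻] = α₂ × DIC = 0.04223 × 2.34 = 0.0988 mmol/kg

[CO3²⁻] = 0.0988 mmol/kg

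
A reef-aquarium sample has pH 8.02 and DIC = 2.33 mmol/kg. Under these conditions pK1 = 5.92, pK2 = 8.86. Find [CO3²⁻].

[CO3²⁻] = 0.292 mmol/kg

α₂ = 1 / (1 + [H⁺]/K2 + [H⁺]²/(K1K2)) = 1 / (1 + 10^+0.84 + 10^-1.26)
   = 1 / (1 + 6.9183 + 0.054954) = 1/7.9733 = 0.1254
[CO3²⁻] = α₂ × DIC = 0.1254 × 2.33 = 0.292 mmol/kg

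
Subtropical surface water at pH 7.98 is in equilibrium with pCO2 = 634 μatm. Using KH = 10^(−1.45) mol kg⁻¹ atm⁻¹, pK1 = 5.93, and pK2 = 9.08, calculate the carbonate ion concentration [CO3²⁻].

[CO2*] = KH · pCO2 = 10^(−1.45) × 634×10^-6 = 2.250×10^-5 mol/kg
α₀ = 1/(1 + K1/[H⁺] + K1K2/[H⁺]²) = 1/(1 + 10^+2.05 + 10^+0.95) = 0.008189
DIC = [CO2*]/α₀ = 2.250×10^-5 / 0.008189 = 2.747 mmol/kg
[CO3²⁻] = α₂·DIC; α₂ = 0.07298, so [CO3²⁻] = 0.07298 × 2.747 = 0.200 mmol/kg

[CO3²⁻] = 0.200 mmol/kg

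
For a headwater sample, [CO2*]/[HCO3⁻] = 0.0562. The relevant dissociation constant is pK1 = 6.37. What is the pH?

From K1 = [H⁺][HCO3⁻]/[CO2*]:  pH = pK1 − log₁₀([CO2*]/[HCO3⁻])
log₁₀(0.0562) = -1.250
pH = 6.37 − (-1.250) = 7.62

pH = 7.62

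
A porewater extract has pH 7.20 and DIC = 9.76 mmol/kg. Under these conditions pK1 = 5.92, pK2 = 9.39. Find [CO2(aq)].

[CO2*] = 0.484 mmol/kg

α₀ = 1 / (1 + K1/[H⁺] + K1K2/[H⁺]²) = 1 / (1 + 10^+1.28 + 10^-0.91)
   = 1 / (1 + 19.055 + 0.12303) = 1/20.178 = 0.04956
[CO2*] = α₀ × DIC = 0.04956 × 9.76 = 0.484 mmol/kg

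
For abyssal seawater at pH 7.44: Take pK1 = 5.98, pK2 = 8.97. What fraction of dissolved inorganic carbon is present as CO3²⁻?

α₂ = 1 / (1 + [H⁺]/K2 + [H⁺]²/(K1K2)) = 1 / (1 + 10^+1.53 + 10^+0.07)
   = 1 / (1 + 33.884 + 1.1749) = 1/36.059 = 0.02773

α₂ = 0.0277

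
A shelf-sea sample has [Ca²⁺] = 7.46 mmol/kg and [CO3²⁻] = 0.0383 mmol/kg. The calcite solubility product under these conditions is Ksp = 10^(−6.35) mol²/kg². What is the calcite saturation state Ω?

Ω = 0.640

Ksp = 10^(−6.35) = 4.467×10^-7
Ω = [Ca²⁺][CO3²⁻]/Ksp = (7.46×10^-3)(0.0383×10^-3) / 4.467×10^-7 = 0.640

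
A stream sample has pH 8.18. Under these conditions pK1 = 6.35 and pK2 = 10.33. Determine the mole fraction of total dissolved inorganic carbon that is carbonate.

α₂ = 1 / (1 + [H⁺]/K2 + [H⁺]²/(K1K2)) = 1 / (1 + 10^+2.15 + 10^+0.32)
   = 1 / (1 + 141.25 + 2.0893) = 1/144.34 = 0.006928

α₂ = 0.00693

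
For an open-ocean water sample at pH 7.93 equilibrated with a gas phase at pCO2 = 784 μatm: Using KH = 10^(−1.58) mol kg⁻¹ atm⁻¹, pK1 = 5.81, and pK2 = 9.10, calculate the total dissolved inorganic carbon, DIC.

DIC = 2.92 mmol/kg

[CO2*] = KH · pCO2 = 10^(−1.58) × 784×10^-6 = 2.062×10^-5 mol/kg
α₀ = 1/(1 + K1/[H⁺] + K1K2/[H⁺]²) = 1/(1 + 10^+2.12 + 10^+0.95) = 0.007055
DIC = [CO2*]/α₀ = 2.062×10^-5 / 0.007055 = 2.92 mmol/kg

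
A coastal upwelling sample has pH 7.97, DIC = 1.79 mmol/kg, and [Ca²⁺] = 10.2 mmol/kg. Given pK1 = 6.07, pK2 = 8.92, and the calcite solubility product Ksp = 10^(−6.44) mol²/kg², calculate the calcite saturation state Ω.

α₂ = 1 / (1 + [H⁺]/K2 + [H⁺]²/(K1K2)) = 1 / (1 + 10^+0.95 + 10^-0.95)
   = 1 / (1 + 8.9125 + 0.11220) = 1/10.025 = 0.09975
[CO3²⁻] = α₂ × DIC = 0.09975 × 1.79 = 0.1786 mmol/kg
Ksp = 10^(−6.44) = 3.631×10^-7
Ω = [Ca²⁺][CO3²⁻]/Ksp = (10.2×10^-3)(1.786×10^-4) / 3.631×10^-7 = 5.02

Ω = 5.02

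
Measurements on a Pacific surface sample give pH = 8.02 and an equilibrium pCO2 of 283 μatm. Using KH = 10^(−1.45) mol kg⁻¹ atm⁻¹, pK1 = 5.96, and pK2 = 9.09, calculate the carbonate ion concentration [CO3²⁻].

[CO3²⁻] = 0.0981 mmol/kg

[CO2*] = KH · pCO2 = 10^(−1.45) × 283×10^-6 = 1.004×10^-5 mol/kg
α₀ = 1/(1 + K1/[H⁺] + K1K2/[H⁺]²) = 1/(1 + 10^+2.06 + 10^+0.99) = 0.007963
DIC = [CO2*]/α₀ = 1.004×10^-5 / 0.007963 = 1.261 mmol/kg
[CO3²⁻] = α₂·DIC; α₂ = 0.07781, so [CO3²⁻] = 0.07781 × 1.261 = 0.0981 mmol/kg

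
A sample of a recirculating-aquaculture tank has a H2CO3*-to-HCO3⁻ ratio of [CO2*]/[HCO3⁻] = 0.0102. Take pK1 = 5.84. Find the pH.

From K1 = [H⁺][HCO3⁻]/[CO2*]:  pH = pK1 − log₁₀([CO2*]/[HCO3⁻])
log₁₀(0.0102) = -1.991
pH = 5.84 − (-1.991) = 7.83

pH = 7.83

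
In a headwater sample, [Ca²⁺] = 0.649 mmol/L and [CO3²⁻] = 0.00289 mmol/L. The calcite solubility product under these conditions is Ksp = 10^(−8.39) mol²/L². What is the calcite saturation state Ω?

Ω = 0.460

Ksp = 10^(−8.39) = 4.074×10^-9
Ω = [Ca²⁺][CO3²⁻]/Ksp = (0.649×10^-3)(0.00289×10^-3) / 4.074×10^-9 = 0.460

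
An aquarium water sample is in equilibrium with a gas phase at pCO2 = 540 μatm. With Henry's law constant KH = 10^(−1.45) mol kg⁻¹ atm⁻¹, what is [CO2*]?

KH = 10^(−1.45) = 3.548×10^-2 mol kg⁻¹ atm⁻¹
[CO2*] = KH · pCO2 = 3.548×10^-2 × 540×10^-6 atm = 1.92×10^-5 mol/kg

[CO2*] = 19.2 μmol/kg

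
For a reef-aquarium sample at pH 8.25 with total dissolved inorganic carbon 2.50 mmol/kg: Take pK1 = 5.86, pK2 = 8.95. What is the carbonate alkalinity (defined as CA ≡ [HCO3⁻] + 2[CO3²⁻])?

CA = [HCO3⁻] + 2[CO3²⁻] = (α₁ + 2α₂)·DIC
At pH 8.25: [H⁺]/K1 = 10^-2.39 = 0.0040738, K2/[H⁺] = 10^-0.70 = 0.19953
α₁ = 1/(1 + 0.0040738 + 0.19953) = 1/1.2036 = 0.8308; α₂ = α₁·K2/[H⁺] = 0.1658
α₁ + 2α₂ = 1.1624
CA = 1.1624 × 2.50 = 2.91 mmol/kg

CA = 2.91 mmol/kg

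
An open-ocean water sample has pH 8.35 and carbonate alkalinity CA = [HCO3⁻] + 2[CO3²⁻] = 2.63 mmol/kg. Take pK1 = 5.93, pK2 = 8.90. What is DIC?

DIC = 2.16 mmol/kg

CA = [HCO3⁻] + 2[CO3²⁻] = (α₁ + 2α₂)·DIC
At pH 8.35: [H⁺]/K1 = 10^-2.42 = 0.0038019, K2/[H⁺] = 10^-0.55 = 0.28184
α₁ = 1/(1 + 0.0038019 + 0.28184) = 1/1.2856 = 0.7778; α₂ = α₁·K2/[H⁺] = 0.2192
α₁ + 2α₂ = 1.2163
DIC = CA / (α₁ + 2α₂) = 2.63 / 1.2163 = 2.16 mmol/kg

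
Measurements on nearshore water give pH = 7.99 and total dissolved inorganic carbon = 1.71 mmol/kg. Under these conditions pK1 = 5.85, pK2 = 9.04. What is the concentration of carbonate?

[CO3²⁻] = 0.139 mmol/kg

α₂ = 1 / (1 + [H⁺]/K2 + [H⁺]²/(K1K2)) = 1 / (1 + 10^+1.05 + 10^-1.09)
   = 1 / (1 + 11.220 + 0.081283) = 1/12.301 = 0.08129
[CO3²⁻] = α₂ × DIC = 0.08129 × 1.71 = 0.139 mmol/kg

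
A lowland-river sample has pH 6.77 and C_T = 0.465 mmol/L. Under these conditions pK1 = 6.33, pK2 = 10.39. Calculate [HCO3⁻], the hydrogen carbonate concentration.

[HCO3⁻] = 0.341 mmol/L

α₁ = 1 / (1 + [H⁺]/K1 + K2/[H⁺]) = 1 / (1 + 10^-0.44 + 10^-3.62)
   = 1 / (1 + 0.36308 + 0.00023988) = 1/1.3633 = 0.7335
[HCO3⁻] = α₁ × DIC = 0.7335 × 0.465 = 0.341 mmol/L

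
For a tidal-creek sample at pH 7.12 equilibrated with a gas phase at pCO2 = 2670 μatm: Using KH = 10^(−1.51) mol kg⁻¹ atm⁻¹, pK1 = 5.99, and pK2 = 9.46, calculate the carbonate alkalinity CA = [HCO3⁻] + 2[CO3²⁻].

[CO2*] = KH · pCO2 = 10^(−1.51) × 2670×10^-6 = 8.251×10^-5 mol/kg
α₀ = 1/(1 + K1/[H⁺] + K1K2/[H⁺]²) = 1/(1 + 10^+1.13 + 10^-1.21) = 0.06872
DIC = [CO2*]/α₀ = 8.251×10^-5 / 0.06872 = 1.201 mmol/kg
CA = (α₁ + 2α₂)·DIC = (0.9270 + 2×0.004237) × 1.201 = 1.12 mmol/kg

CA = 1.12 mmol/kg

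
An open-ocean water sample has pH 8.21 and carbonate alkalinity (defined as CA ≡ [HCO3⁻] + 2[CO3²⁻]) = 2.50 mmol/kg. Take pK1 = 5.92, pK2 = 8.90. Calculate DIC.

CA = [HCO3⁻] + 2[CO3²⁻] = (α₁ + 2α₂)·DIC
At pH 8.21: [H⁺]/K1 = 10^-2.29 = 0.0051286, K2/[H⁺] = 10^-0.69 = 0.20417
α₁ = 1/(1 + 0.0051286 + 0.20417) = 1/1.2093 = 0.8269; α₂ = α₁·K2/[H⁺] = 0.1688
α₁ + 2α₂ = 1.1646
DIC = CA / (α₁ + 2α₂) = 2.50 / 1.1646 = 2.15 mmol/kg

DIC = 2.15 mmol/kg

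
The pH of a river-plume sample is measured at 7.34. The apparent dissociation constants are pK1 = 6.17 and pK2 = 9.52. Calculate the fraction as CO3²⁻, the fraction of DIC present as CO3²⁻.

α₂ = 1 / (1 + [H⁺]/K2 + [H⁺]²/(K1K2)) = 1 / (1 + 10^+2.18 + 10^+1.01)
   = 1 / (1 + 151.36 + 10.233) = 1/162.59 = 0.006150

α₂ = 0.00615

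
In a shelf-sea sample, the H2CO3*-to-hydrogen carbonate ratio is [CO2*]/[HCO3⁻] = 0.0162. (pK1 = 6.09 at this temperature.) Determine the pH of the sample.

From K1 = [H⁺][HCO3⁻]/[CO2*]:  pH = pK1 − log₁₀([CO2*]/[HCO3⁻])
log₁₀(0.0162) = -1.790
pH = 6.09 − (-1.790) = 7.88

pH = 7.88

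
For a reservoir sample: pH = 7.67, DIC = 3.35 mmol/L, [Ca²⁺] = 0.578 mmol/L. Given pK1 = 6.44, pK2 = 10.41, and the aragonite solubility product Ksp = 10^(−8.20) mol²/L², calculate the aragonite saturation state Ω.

Ω = 0.526

α₂ = 1 / (1 + [H⁺]/K2 + [H⁺]²/(K1K2)) = 1 / (1 + 10^+2.74 + 10^+1.51)
   = 1 / (1 + 549.54 + 32.359) = 1/582.90 = 0.001716
[CO3²⁻] = α₂ × DIC = 0.001716 × 3.35 = 0.005747 mmol/L = 5.747 μmol/L
Ksp = 10^(−8.20) = 6.310×10^-9
Ω = [Ca²⁺][CO3²⁻]/Ksp = (0.578×10^-3)(5.747×10^-6) / 6.310×10^-9 = 0.526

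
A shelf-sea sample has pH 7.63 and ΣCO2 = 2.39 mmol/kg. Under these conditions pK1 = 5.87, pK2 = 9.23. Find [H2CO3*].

[CO2*] = 0.0398 mmol/kg

α₀ = 1 / (1 + K1/[H⁺] + K1K2/[H⁺]²) = 1 / (1 + 10^+1.76 + 10^+0.16)
   = 1 / (1 + 57.544 + 1.4454) = 1/59.989 = 0.01667
[CO2*] = α₀ × DIC = 0.01667 × 2.39 = 0.0398 mmol/kg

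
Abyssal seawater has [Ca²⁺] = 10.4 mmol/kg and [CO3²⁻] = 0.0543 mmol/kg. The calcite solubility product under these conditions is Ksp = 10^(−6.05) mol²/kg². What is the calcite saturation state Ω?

Ksp = 10^(−6.05) = 8.913×10^-7
Ω = [Ca²⁺][CO3²⁻]/Ksp = (10.4×10^-3)(0.0543×10^-3) / 8.913×10^-7 = 0.634

Ω = 0.634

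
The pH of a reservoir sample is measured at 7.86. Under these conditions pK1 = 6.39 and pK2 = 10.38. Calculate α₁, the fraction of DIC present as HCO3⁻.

α₁ = 1 / (1 + [H⁺]/K1 + K2/[H⁺]) = 1 / (1 + 10^-1.47 + 10^-2.52)
   = 1 / (1 + 0.033884 + 0.0030200) = 1/1.0369 = 0.9644

α₁ = 0.964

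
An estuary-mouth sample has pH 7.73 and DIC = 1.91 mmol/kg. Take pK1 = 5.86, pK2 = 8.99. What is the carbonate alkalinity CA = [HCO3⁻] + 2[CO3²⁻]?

CA = [HCO3⁻] + 2[CO3²⁻] = (α₁ + 2α₂)·DIC
At pH 7.73: [H⁺]/K1 = 10^-1.87 = 0.013490, K2/[H⁺] = 10^-1.26 = 0.054954
α₁ = 1/(1 + 0.013490 + 0.054954) = 1/1.0684 = 0.9359; α₂ = α₁·K2/[H⁺] = 0.05143
α₁ + 2α₂ = 1.0388
CA = 1.0388 × 1.91 = 1.98 mmol/kg

CA = 1.98 mmol/kg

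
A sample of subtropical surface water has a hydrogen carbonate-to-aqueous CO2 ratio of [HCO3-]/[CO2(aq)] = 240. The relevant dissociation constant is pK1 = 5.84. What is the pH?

From K1 = [H⁺][HCO3-]/[CO2(aq)]:  pH = pK1 + log₁₀([HCO3-]/[CO2(aq)])
log₁₀(240) = +2.380
pH = 5.84 + (+2.380) = 8.22

pH = 8.22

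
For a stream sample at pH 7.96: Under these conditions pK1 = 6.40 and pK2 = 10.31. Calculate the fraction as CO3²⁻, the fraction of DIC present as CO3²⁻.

α₂ = 1 / (1 + [H⁺]/K2 + [H⁺]²/(K1K2)) = 1 / (1 + 10^+2.35 + 10^+0.79)
   = 1 / (1 + 223.87 + 6.1660) = 1/231.04 = 0.004328

α₂ = 0.00433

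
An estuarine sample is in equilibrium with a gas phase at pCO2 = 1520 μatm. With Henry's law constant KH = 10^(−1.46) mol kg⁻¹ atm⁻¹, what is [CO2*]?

KH = 10^(−1.46) = 3.467×10^-2 mol kg⁻¹ atm⁻¹
[CO2*] = KH · pCO2 = 3.467×10^-2 × 1520×10^-6 atm = 5.27×10^-5 mol/kg

[CO2*] = 52.7 μmol/kg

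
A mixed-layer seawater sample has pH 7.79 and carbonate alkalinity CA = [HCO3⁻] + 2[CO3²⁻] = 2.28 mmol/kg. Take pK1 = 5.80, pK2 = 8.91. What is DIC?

DIC = 2.15 mmol/kg

CA = [HCO3⁻] + 2[CO3²⁻] = (α₁ + 2α₂)·DIC
At pH 7.79: [H⁺]/K1 = 10^-1.99 = 0.010233, K2/[H⁺] = 10^-1.12 = 0.075858
α₁ = 1/(1 + 0.010233 + 0.075858) = 1/1.0861 = 0.9207; α₂ = α₁·K2/[H⁺] = 0.06984
α₁ + 2α₂ = 1.0604
DIC = CA / (α₁ + 2α₂) = 2.28 / 1.0604 = 2.15 mmol/kg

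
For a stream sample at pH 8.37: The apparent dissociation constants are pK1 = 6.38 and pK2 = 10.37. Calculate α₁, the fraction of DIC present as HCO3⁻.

α₁ = 1 / (1 + [H⁺]/K1 + K2/[H⁺]) = 1 / (1 + 10^-1.99 + 10^-2.00)
   = 1 / (1 + 0.010233 + 0.010000) = 1/1.0202 = 0.9802

α₁ = 0.980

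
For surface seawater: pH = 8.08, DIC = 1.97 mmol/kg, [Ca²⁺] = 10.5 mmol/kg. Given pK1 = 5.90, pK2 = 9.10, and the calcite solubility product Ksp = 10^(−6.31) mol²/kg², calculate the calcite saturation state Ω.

Ω = 3.66

α₂ = 1 / (1 + [H⁺]/K2 + [H⁺]²/(K1K2)) = 1 / (1 + 10^+1.02 + 10^-1.16)
   = 1 / (1 + 10.471 + 0.069183) = 1/11.540 = 0.08665
[CO3²⁻] = α₂ × DIC = 0.08665 × 1.97 = 0.1707 mmol/kg
Ksp = 10^(−6.31) = 4.898×10^-7
Ω = [Ca²⁺][CO3²⁻]/Ksp = (10.5×10^-3)(1.707×10^-4) / 4.898×10^-7 = 3.66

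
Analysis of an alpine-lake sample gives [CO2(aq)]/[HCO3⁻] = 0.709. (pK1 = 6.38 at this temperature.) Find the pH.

From K1 = [H⁺][HCO3⁻]/[CO2(aq)]:  pH = pK1 − log₁₀([CO2(aq)]/[HCO3⁻])
log₁₀(0.709) = -0.149
pH = 6.38 − (-0.149) = 6.53

pH = 6.53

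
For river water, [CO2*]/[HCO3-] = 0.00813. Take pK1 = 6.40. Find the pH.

pH = 8.49

From K1 = [H⁺][HCO3-]/[CO2*]:  pH = pK1 − log₁₀([CO2*]/[HCO3-])
log₁₀(0.00813) = -2.090
pH = 6.40 − (-2.090) = 8.49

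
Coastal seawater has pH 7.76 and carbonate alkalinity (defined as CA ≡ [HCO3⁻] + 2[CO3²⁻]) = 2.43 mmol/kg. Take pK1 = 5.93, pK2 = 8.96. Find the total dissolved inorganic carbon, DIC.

CA = [HCO3⁻] + 2[CO3²⁻] = (α₁ + 2α₂)·DIC
At pH 7.76: [H⁺]/K1 = 10^-1.83 = 0.014791, K2/[H⁺] = 10^-1.20 = 0.063096
α₁ = 1/(1 + 0.014791 + 0.063096) = 1/1.0779 = 0.9277; α₂ = α₁·K2/[H⁺] = 0.05854
α₁ + 2α₂ = 1.0448
DIC = CA / (α₁ + 2α₂) = 2.43 / 1.0448 = 2.33 mmol/kg

DIC = 2.33 mmol/kg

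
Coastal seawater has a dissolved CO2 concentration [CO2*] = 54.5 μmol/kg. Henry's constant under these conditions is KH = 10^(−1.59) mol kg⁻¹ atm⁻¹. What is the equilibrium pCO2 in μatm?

pCO2 = 2120 μatm

KH = 10^(−1.59) = 2.570×10^-2 mol kg⁻¹ atm⁻¹
pCO2 = [CO2*]/KH = 54.5×10^-6 / 2.570×10^-2 = 2.12×10^-3 atm = 2120 μatm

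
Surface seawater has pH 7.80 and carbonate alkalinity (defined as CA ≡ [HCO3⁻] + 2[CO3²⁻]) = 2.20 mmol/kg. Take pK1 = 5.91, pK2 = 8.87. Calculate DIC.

DIC = 2.06 mmol/kg

CA = [HCO3⁻] + 2[CO3²⁻] = (α₁ + 2α₂)·DIC
At pH 7.80: [H⁺]/K1 = 10^-1.89 = 0.012882, K2/[H⁺] = 10^-1.07 = 0.085114
α₁ = 1/(1 + 0.012882 + 0.085114) = 1/1.0980 = 0.9107; α₂ = α₁·K2/[H⁺] = 0.07752
α₁ + 2α₂ = 1.0658
DIC = CA / (α₁ + 2α₂) = 2.20 / 1.0658 = 2.06 mmol/kg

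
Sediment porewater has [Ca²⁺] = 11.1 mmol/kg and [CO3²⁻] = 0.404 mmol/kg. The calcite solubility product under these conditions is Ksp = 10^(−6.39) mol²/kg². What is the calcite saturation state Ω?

Ω = 11.0

Ksp = 10^(−6.39) = 4.074×10^-7
Ω = [Ca²⁺][CO3²⁻]/Ksp = (11.1×10^-3)(0.404×10^-3) / 4.074×10^-7 = 11.0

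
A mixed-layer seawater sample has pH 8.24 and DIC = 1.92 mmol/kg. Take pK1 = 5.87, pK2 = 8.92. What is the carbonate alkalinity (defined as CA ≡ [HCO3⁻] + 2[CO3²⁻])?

CA = [HCO3⁻] + 2[CO3²⁻] = (α₁ + 2α₂)·DIC
At pH 8.24: [H⁺]/K1 = 10^-2.37 = 0.0042658, K2/[H⁺] = 10^-0.68 = 0.20893
α₁ = 1/(1 + 0.0042658 + 0.20893) = 1/1.2132 = 0.8243; α₂ = α₁·K2/[H⁺] = 0.1722
α₁ + 2α₂ = 1.1687
CA = 1.1687 × 1.92 = 2.24 mmol/kg

CA = 2.24 mmol/kg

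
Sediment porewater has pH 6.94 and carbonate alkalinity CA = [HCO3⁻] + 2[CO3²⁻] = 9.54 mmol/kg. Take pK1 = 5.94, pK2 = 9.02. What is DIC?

DIC = 10.4 mmol/kg

CA = [HCO3⁻] + 2[CO3²⁻] = (α₁ + 2α₂)·DIC
At pH 6.94: [H⁺]/K1 = 10^-1.00 = 0.10000, K2/[H⁺] = 10^-2.08 = 0.0083176
α₁ = 1/(1 + 0.10000 + 0.0083176) = 1/1.1083 = 0.9023; α₂ = α₁·K2/[H⁺] = 0.007505
α₁ + 2α₂ = 0.9173
DIC = CA / (α₁ + 2α₂) = 9.54 / 0.9173 = 10.4 mmol/kg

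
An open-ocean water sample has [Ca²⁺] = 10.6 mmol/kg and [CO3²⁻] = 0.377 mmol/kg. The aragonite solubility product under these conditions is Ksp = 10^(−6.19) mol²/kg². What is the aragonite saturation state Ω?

Ω = 6.19

Ksp = 10^(−6.19) = 6.457×10^-7
Ω = [Ca²⁺][CO3²⁻]/Ksp = (10.6×10^-3)(0.377×10^-3) / 6.457×10^-7 = 6.19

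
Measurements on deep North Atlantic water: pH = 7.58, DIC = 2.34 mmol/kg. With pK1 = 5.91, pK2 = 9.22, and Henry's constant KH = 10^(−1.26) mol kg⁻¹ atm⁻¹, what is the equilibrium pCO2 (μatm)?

pCO2 = 872 μatm

α₀ = 1 / (1 + K1/[H⁺] + K1K2/[H⁺]²) = 1 / (1 + 10^+1.67 + 10^+0.03)
   = 1 / (1 + 46.774 + 1.0715) = 1/48.845 = 0.02047
[CO2*] = α₀ × DIC = 0.02047 × 2.34 = 0.04791 mmol/kg
pCO2 = [CO2*]/KH = 4.791×10^-5 / 5.495×10^-2 = 872 μatm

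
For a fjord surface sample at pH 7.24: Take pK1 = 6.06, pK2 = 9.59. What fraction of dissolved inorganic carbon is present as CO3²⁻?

α₂ = 1 / (1 + [H⁺]/K2 + [H⁺]²/(K1K2)) = 1 / (1 + 10^+2.35 + 10^+1.17)
   = 1 / (1 + 223.87 + 14.791) = 1/239.66 = 0.004173

α₂ = 0.00417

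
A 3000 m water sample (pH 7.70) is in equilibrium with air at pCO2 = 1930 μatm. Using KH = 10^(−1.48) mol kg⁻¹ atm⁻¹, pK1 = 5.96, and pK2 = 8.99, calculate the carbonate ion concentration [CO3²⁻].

[CO2*] = KH · pCO2 = 10^(−1.48) × 1930×10^-6 = 6.391×10^-5 mol/kg
α₀ = 1/(1 + K1/[H⁺] + K1K2/[H⁺]²) = 1/(1 + 10^+1.74 + 10^+0.45) = 0.01701
DIC = [CO2*]/α₀ = 6.391×10^-5 / 0.01701 = 3.756 mmol/kg
[CO3²⁻] = α₂·DIC; α₂ = 0.04795, so [CO3²⁻] = 0.04795 × 3.756 = 0.180 mmol/kg

[CO3²⁻] = 0.180 mmol/kg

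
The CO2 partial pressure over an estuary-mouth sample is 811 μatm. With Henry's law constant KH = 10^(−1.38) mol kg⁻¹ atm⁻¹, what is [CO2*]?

[CO2*] = 33.8 μmol/kg

KH = 10^(−1.38) = 4.169×10^-2 mol kg⁻¹ atm⁻¹
[CO2*] = KH · pCO2 = 4.169×10^-2 × 811×10^-6 atm = 3.38×10^-5 mol/kg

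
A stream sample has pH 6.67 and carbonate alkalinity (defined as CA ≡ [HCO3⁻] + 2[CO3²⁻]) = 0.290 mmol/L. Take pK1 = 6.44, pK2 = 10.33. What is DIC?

DIC = 0.461 mmol/L

CA = [HCO3⁻] + 2[CO3²⁻] = (α₁ + 2α₂)·DIC
At pH 6.67: [H⁺]/K1 = 10^-0.23 = 0.58884, K2/[H⁺] = 10^-3.66 = 0.00021878
α₁ = 1/(1 + 0.58884 + 0.00021878) = 1/1.5891 = 0.6293; α₂ = α₁·K2/[H⁺] = 0.0001377
α₁ + 2α₂ = 0.6296
DIC = CA / (α₁ + 2α₂) = 0.290 / 0.6296 = 0.461 mmol/L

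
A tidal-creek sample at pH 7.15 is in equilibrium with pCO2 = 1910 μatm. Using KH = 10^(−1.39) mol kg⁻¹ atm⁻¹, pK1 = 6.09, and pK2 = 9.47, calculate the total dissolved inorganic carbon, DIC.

DIC = 0.975 mmol/kg

[CO2*] = KH · pCO2 = 10^(−1.39) × 1910×10^-6 = 7.781×10^-5 mol/kg
α₀ = 1/(1 + K1/[H⁺] + K1K2/[H⁺]²) = 1/(1 + 10^+1.06 + 10^-1.26) = 0.07977
DIC = [CO2*]/α₀ = 7.781×10^-5 / 0.07977 = 0.975 mmol/kg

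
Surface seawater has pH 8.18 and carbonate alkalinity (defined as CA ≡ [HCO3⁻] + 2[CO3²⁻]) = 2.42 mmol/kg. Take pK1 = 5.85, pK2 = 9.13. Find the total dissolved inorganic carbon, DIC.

CA = [HCO3⁻] + 2[CO3²⁻] = (α₁ + 2α₂)·DIC
At pH 8.18: [H⁺]/K1 = 10^-2.33 = 0.0046774, K2/[H⁺] = 10^-0.95 = 0.11220
α₁ = 1/(1 + 0.0046774 + 0.11220) = 1/1.1169 = 0.8954; α₂ = α₁·K2/[H⁺] = 0.1005
α₁ + 2α₂ = 1.0963
DIC = CA / (α₁ + 2α₂) = 2.42 / 1.0963 = 2.21 mmol/kg

DIC = 2.21 mmol/kg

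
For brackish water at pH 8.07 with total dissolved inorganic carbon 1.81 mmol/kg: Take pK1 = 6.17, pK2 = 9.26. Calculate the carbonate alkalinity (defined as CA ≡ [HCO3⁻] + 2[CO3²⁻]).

CA = 1.90 mmol/kg

CA = [HCO3⁻] + 2[CO3²⁻] = (α₁ + 2α₂)·DIC
At pH 8.07: [H⁺]/K1 = 10^-1.90 = 0.012589, K2/[H⁺] = 10^-1.19 = 0.064565
α₁ = 1/(1 + 0.012589 + 0.064565) = 1/1.0772 = 0.9284; α₂ = α₁·K2/[H⁺] = 0.05994
α₁ + 2α₂ = 1.0483
CA = 1.0483 × 1.81 = 1.90 mmol/kg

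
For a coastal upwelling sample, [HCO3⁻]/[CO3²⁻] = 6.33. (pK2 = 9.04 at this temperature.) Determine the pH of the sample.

From K2 = [H⁺][CO3²⁻]/[HCO3⁻]:  pH = pK2 − log₁₀([HCO3⁻]/[CO3²⁻])
log₁₀(6.33) = +0.801
pH = 9.04 − (+0.801) = 8.24

pH = 8.24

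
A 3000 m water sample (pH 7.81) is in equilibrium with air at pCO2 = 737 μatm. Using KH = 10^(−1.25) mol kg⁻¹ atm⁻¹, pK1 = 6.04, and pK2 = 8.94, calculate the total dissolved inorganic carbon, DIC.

DIC = 2.66 mmol/kg

[CO2*] = KH · pCO2 = 10^(−1.25) × 737×10^-6 = 4.144×10^-5 mol/kg
α₀ = 1/(1 + K1/[H⁺] + K1K2/[H⁺]²) = 1/(1 + 10^+1.77 + 10^+0.64) = 0.01556
DIC = [CO2*]/α₀ = 4.144×10^-5 / 0.01556 = 2.66 mmol/kg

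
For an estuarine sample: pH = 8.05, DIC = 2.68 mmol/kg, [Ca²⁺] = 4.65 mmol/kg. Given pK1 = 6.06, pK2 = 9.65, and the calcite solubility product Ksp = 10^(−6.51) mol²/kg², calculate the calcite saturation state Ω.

Ω = 0.978

α₂ = 1 / (1 + [H⁺]/K2 + [H⁺]²/(K1K2)) = 1 / (1 + 10^+1.60 + 10^-0.39)
   = 1 / (1 + 39.811 + 0.40738) = 1/41.218 = 0.02426
[CO3²⁻] = α₂ × DIC = 0.02426 × 2.68 = 0.06502 mmol/kg
Ksp = 10^(−6.51) = 3.090×10^-7
Ω = [Ca²⁺][CO3²⁻]/Ksp = (4.65×10^-3)(6.502×10^-5) / 3.090×10^-7 = 0.978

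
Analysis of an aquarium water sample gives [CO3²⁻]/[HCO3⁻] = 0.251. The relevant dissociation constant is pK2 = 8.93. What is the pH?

From K2 = [H⁺][CO3²⁻]/[HCO3⁻]:  pH = pK2 + log₁₀([CO3²⁻]/[HCO3⁻])
log₁₀(0.251) = -0.600
pH = 8.93 + (-0.600) = 8.33

pH = 8.33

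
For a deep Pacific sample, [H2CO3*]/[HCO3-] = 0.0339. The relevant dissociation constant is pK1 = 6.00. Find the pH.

From K1 = [H⁺][HCO3-]/[H2CO3*]:  pH = pK1 − log₁₀([H2CO3*]/[HCO3-])
log₁₀(0.0339) = -1.470
pH = 6.00 − (-1.470) = 7.47

pH = 7.47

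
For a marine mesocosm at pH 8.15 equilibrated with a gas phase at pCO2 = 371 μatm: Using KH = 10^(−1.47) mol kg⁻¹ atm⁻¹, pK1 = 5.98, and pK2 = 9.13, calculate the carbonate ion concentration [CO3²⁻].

[CO2*] = KH · pCO2 = 10^(−1.47) × 371×10^-6 = 1.257×10^-5 mol/kg
α₀ = 1/(1 + K1/[H⁺] + K1K2/[H⁺]²) = 1/(1 + 10^+2.17 + 10^+1.19) = 0.006083
DIC = [CO2*]/α₀ = 1.257×10^-5 / 0.006083 = 2.067 mmol/kg
[CO3²⁻] = α₂·DIC; α₂ = 0.09421, so [CO3²⁻] = 0.09421 × 2.067 = 0.195 mmol/kg

[CO3²⁻] = 0.195 mmol/kg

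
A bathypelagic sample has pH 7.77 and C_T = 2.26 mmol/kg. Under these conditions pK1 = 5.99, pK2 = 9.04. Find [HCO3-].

α₁ = 1 / (1 + [H⁺]/K1 + K2/[H⁺]) = 1 / (1 + 10^-1.78 + 10^-1.27)
   = 1 / (1 + 0.016596 + 0.053703) = 1/1.0703 = 0.9343
[HCO3⁻] = α₁ × DIC = 0.9343 × 2.26 = 2.11 mmol/kg

[HCO3⁻] = 2.11 mmol/kg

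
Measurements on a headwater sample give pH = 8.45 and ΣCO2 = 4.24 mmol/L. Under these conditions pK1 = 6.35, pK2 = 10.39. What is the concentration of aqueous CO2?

α₀ = 1 / (1 + K1/[H⁺] + K1K2/[H⁺]²) = 1 / (1 + 10^+2.10 + 10^+0.16)
   = 1 / (1 + 125.89 + 1.4454) = 1/128.34 = 0.007792
[CO2*] = α₀ × DIC = 0.007792 × 4.24 = 0.0330 mmol/L

[CO2*] = 0.0330 mmol/L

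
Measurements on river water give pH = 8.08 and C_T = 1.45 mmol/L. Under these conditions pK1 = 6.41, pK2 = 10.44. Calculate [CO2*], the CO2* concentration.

α₀ = 1 / (1 + K1/[H⁺] + K1K2/[H⁺]²) = 1 / (1 + 10^+1.67 + 10^-0.69)
   = 1 / (1 + 46.774 + 0.20417) = 1/47.978 = 0.02084
[CO2*] = α₀ × DIC = 0.02084 × 1.45 = 0.0302 mmol/L

[CO2*] = 0.0302 mmol/L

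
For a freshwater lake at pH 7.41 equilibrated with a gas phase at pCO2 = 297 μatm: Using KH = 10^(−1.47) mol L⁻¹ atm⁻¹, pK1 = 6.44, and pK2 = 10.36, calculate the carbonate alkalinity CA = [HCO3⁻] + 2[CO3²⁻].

[CO2*] = KH · pCO2 = 10^(−1.47) × 297×10^-6 = 1.006×10^-5 mol/L
α₀ = 1/(1 + K1/[H⁺] + K1K2/[H⁺]²) = 1/(1 + 10^+0.97 + 10^-1.98) = 0.09668
DIC = [CO2*]/α₀ = 1.006×10^-5 / 0.09668 = 0.1041 mmol/L
CA = (α₁ + 2α₂)·DIC = (0.9023 + 2×0.001012) × 0.1041 = 0.0941 mmol/L

CA = 0.0941 mmol/L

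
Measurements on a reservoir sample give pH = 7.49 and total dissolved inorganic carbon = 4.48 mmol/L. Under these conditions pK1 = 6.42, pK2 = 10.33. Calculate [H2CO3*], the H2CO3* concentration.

α₀ = 1 / (1 + K1/[H⁺] + K1K2/[H⁺]²) = 1 / (1 + 10^+1.07 + 10^-1.77)
   = 1 / (1 + 11.749 + 0.016982) = 1/12.766 = 0.07833
[CO2*] = α₀ × DIC = 0.07833 × 4.48 = 0.351 mmol/L

[CO2*] = 0.351 mmol/L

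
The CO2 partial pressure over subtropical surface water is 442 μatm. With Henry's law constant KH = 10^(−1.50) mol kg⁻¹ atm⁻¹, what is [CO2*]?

KH = 10^(−1.50) = 3.162×10^-2 mol kg⁻¹ atm⁻¹
[CO2*] = KH · pCO2 = 3.162×10^-2 × 442×10^-6 atm = 1.40×10^-5 mol/kg

[CO2*] = 14.0 μmol/kg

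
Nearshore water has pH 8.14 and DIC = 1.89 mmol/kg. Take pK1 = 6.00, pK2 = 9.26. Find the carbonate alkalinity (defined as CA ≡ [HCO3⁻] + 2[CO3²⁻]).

CA = 2.01 mmol/kg

CA = [HCO3⁻] + 2[CO3²⁻] = (α₁ + 2α₂)·DIC
At pH 8.14: [H⁺]/K1 = 10^-2.14 = 0.0072444, K2/[H⁺] = 10^-1.12 = 0.075858
α₁ = 1/(1 + 0.0072444 + 0.075858) = 1/1.0831 = 0.9233; α₂ = α₁·K2/[H⁺] = 0.07004
α₁ + 2α₂ = 1.0633
CA = 1.0633 × 1.89 = 2.01 mmol/kg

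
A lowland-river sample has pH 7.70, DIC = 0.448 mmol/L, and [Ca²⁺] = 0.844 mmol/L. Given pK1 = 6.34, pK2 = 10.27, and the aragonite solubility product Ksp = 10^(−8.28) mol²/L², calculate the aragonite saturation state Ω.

α₂ = 1 / (1 + [H⁺]/K2 + [H⁺]²/(K1K2)) = 1 / (1 + 10^+2.57 + 10^+1.21)
   = 1 / (1 + 371.54 + 16.218) = 1/388.75 = 0.002572
[CO3²⁻] = α₂ × DIC = 0.002572 × 0.448 = 0.001152 mmol/L = 1.152 μmol/L
Ksp = 10^(−8.28) = 5.248×10^-9
Ω = [Ca²⁺][CO3²⁻]/Ksp = (0.844×10^-3)(1.152×10^-6) / 5.248×10^-9 = 0.185

Ω = 0.185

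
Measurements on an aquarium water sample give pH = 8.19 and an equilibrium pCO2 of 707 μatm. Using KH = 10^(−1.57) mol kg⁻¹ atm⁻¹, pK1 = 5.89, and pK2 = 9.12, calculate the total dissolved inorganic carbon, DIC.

DIC = 4.26 mmol/kg

[CO2*] = KH · pCO2 = 10^(−1.57) × 707×10^-6 = 1.903×10^-5 mol/kg
α₀ = 1/(1 + K1/[H⁺] + K1K2/[H⁺]²) = 1/(1 + 10^+2.30 + 10^+1.37) = 0.004465
DIC = [CO2*]/α₀ = 1.903×10^-5 / 0.004465 = 4.26 mmol/kg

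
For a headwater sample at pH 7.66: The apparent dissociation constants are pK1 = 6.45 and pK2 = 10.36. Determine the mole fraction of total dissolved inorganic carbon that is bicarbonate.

α₁ = 0.940

α₁ = 1 / (1 + [H⁺]/K1 + K2/[H⁺]) = 1 / (1 + 10^-1.21 + 10^-2.70)
   = 1 / (1 + 0.061660 + 0.0019953) = 1/1.0637 = 0.9402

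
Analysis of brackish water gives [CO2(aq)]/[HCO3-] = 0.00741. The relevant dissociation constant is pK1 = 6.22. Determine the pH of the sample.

pH = 8.35

From K1 = [H⁺][HCO3-]/[CO2(aq)]:  pH = pK1 − log₁₀([CO2(aq)]/[HCO3-])
log₁₀(0.00741) = -2.130
pH = 6.22 − (-2.130) = 8.35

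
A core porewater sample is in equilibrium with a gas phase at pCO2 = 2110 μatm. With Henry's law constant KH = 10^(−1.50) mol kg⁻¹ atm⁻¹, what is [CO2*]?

KH = 10^(−1.50) = 3.162×10^-2 mol kg⁻¹ atm⁻¹
[CO2*] = KH · pCO2 = 3.162×10^-2 × 2110×10^-6 atm = 6.67×10^-5 mol/kg

[CO2*] = 66.7 μmol/kg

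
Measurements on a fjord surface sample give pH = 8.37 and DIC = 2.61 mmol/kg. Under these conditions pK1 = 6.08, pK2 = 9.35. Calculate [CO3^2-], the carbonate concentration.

α₂ = 1 / (1 + [H⁺]/K2 + [H⁺]²/(K1K2)) = 1 / (1 + 10^+0.98 + 10^-1.31)
   = 1 / (1 + 9.5499 + 0.048978) = 1/10.599 = 0.09435
[CO3²⁻] = α₂ × DIC = 0.09435 × 2.61 = 0.246 mmol/kg

[CO3²⁻] = 0.246 mmol/kg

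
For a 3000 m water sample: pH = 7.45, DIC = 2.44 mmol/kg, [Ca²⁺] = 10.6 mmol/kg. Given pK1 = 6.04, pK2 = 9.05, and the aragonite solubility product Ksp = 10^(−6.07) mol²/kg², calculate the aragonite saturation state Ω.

Ω = 0.717

α₂ = 1 / (1 + [H⁺]/K2 + [H⁺]²/(K1K2)) = 1 / (1 + 10^+1.60 + 10^+0.19)
   = 1 / (1 + 39.811 + 1.5488) = 1/42.360 = 0.02361
[CO3²⁻] = α₂ × DIC = 0.02361 × 2.44 = 0.05760 mmol/kg
Ksp = 10^(−6.07) = 8.511×10^-7
Ω = [Ca²⁺][CO3²⁻]/Ksp = (10.6×10^-3)(5.760×10^-5) / 8.511×10^-7 = 0.717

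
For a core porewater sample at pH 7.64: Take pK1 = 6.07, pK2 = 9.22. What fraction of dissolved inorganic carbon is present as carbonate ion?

α₂ = 1 / (1 + [H⁺]/K2 + [H⁺]²/(K1K2)) = 1 / (1 + 10^+1.58 + 10^+0.01)
   = 1 / (1 + 38.019 + 1.0233) = 1/40.042 = 0.02497

α₂ = 0.0250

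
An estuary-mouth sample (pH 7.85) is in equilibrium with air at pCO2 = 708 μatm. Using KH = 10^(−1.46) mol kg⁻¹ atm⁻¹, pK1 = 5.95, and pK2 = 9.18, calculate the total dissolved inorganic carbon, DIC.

DIC = 2.07 mmol/kg

[CO2*] = KH · pCO2 = 10^(−1.46) × 708×10^-6 = 2.455×10^-5 mol/kg
α₀ = 1/(1 + K1/[H⁺] + K1K2/[H⁺]²) = 1/(1 + 10^+1.90 + 10^+0.57) = 0.01188
DIC = [CO2*]/α₀ = 2.455×10^-5 / 0.01188 = 2.07 mmol/kg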